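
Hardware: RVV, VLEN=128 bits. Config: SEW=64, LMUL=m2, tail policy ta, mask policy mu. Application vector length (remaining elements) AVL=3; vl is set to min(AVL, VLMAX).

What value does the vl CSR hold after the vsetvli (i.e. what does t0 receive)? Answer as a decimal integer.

lanes per group: 128·2/64 = 4
vl = min(AVL, VLMAX) = min(3, 4) = 3

vl = 3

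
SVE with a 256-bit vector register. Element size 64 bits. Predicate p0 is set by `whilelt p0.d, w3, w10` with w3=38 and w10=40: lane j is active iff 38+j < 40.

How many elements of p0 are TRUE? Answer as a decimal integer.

vl = 2

256-bit reg / 64-bit elem → 4 lanes
whilelt: lane j active iff 38+j < 40 → j < 2 → 2 active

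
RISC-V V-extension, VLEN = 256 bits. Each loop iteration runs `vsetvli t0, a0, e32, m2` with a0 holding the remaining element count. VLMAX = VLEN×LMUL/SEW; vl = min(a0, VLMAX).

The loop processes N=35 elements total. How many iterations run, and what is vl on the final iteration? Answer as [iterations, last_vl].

[iterations, last_vl] = [3, 3]

VLMAX = (256 × 2) / 32 = 16 lanes
N=35: ⌈35/16⌉ = 3 iters; last vl = 35 − 2×16 = 3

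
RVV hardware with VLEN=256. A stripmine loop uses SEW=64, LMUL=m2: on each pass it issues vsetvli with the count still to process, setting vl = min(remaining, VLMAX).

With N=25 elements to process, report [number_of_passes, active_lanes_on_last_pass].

VLMAX = VLEN×LMUL/SEW = 256×2/64 = 8
iterations = ceil(25/8) = 4; final-pass vl = 1

[iterations, last_vl] = [4, 1]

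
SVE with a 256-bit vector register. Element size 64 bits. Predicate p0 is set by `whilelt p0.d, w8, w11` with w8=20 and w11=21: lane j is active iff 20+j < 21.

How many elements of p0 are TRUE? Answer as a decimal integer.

vl = 1

lane count: 256 div 64 = 4
whilelt: lane j active iff 20+j < 21 → j < 1 → 1 active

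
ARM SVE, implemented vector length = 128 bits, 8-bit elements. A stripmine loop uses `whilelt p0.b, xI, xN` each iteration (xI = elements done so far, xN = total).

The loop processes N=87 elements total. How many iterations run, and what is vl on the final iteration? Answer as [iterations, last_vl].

[iterations, last_vl] = [6, 7]

lane count: 128 div 8 = 16
N=87: ⌈87/16⌉ = 6 iters; last vl = 87 − 5×16 = 7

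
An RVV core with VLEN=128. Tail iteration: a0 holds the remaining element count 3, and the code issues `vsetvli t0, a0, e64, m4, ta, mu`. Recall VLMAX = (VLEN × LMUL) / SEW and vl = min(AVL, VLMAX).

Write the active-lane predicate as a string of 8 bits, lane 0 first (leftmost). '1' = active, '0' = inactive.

lanes per group: 128·4/64 = 8
vl ← min(3, 8) = 3
bits (lane 0 leftmost): 11100000

predicate = 11100000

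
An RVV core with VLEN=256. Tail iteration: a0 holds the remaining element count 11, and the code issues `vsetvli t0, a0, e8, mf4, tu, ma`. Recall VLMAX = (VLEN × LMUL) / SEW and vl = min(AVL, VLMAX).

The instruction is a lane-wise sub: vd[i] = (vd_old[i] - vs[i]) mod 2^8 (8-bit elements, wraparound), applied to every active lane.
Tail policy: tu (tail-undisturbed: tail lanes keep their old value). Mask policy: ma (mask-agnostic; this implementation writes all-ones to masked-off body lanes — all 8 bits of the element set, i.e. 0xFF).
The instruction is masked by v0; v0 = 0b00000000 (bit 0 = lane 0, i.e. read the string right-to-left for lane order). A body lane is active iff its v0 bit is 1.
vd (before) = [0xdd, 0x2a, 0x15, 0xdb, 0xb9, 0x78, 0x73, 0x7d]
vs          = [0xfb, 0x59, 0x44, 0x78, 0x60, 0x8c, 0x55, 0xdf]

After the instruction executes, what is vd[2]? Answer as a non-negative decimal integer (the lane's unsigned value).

VLMAX = (256 × 1/4) / 8 = 8 lanes
AVL=11 > VLMAX=8, so vl = 8
lane  0: mask-off/ones ⇒ 0xff
lane  1: mask-off/ones ⇒ 0xff
lane  2: mask-off/ones ⇒ 0xff
lane  3: mask-off/ones ⇒ 0xff
lane  4: mask-off/ones ⇒ 0xff
lane  5: mask-off/ones ⇒ 0xff
lane  6: mask-off/ones ⇒ 0xff
lane  7: mask-off/ones ⇒ 0xff

vd[2] = 255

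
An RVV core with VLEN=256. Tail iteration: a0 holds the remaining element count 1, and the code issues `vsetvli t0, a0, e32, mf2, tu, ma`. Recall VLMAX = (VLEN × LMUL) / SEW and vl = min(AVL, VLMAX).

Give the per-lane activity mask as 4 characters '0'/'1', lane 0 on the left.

VLMAX = VLEN×LMUL/SEW = 256×1/2/32 = 4
vl ← min(1, 4) = 1
bits (lane 0 leftmost): 1000

predicate = 1000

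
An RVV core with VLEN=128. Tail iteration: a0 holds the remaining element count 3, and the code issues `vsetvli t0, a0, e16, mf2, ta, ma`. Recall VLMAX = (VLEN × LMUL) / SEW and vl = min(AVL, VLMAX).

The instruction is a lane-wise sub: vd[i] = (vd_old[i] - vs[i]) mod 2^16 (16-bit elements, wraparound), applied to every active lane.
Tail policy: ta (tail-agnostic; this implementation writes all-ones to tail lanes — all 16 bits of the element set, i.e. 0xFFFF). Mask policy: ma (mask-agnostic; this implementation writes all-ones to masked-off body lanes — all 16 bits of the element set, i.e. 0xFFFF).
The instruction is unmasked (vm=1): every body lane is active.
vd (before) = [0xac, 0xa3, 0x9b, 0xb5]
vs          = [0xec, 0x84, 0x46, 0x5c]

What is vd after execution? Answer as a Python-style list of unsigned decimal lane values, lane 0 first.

vd = [65472, 31, 85, 65535]

VLMAX = (128 × 1/2) / 16 = 4 lanes
vl = min(AVL, VLMAX) = min(3, 4) = 3
lane  0: sub(0xac,0xec) ⇒ 0xffc0
lane  1: sub(0xa3,0x84) ⇒ 0x1f
lane  2: sub(0x9b,0x46) ⇒ 0x55
lane  3: tail/ones ⇒ 0xffff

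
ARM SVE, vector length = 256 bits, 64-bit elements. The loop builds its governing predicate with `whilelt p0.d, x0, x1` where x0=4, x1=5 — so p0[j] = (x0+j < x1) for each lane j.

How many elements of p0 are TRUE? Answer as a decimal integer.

vl = 1

256-bit reg / 64-bit elem → 4 lanes
p0[j] = (4+j < 5); true for j=0..0 → 1 lanes set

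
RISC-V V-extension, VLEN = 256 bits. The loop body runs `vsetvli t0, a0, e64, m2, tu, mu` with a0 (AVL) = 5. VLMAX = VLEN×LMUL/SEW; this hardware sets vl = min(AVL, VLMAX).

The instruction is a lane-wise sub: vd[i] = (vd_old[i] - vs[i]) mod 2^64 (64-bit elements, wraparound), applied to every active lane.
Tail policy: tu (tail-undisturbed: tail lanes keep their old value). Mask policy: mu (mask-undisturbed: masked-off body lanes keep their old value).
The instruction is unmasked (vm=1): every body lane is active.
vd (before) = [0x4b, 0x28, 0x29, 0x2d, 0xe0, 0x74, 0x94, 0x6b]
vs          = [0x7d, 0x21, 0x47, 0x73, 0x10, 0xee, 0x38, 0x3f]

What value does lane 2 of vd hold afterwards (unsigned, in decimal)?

vd[2] = 18446744073709551586

VLMAX = VLEN×LMUL/SEW = 256×2/64 = 8
vl = min(AVL, VLMAX) = min(5, 8) = 5
lane  0: sub(0x4b,0x7d) ⇒ 0xffffffffffffffce
lane  1: sub(0x28,0x21) ⇒ 0x07
lane  2: sub(0x29,0x47) ⇒ 0xffffffffffffffe2
lane  3: sub(0x2d,0x73) ⇒ 0xffffffffffffffba
lane  4: sub(0xe0,0x10) ⇒ 0xd0
lane  5: tail/keep ⇒ 0x74
lane  6: tail/keep ⇒ 0x94
lane  7: tail/keep ⇒ 0x6b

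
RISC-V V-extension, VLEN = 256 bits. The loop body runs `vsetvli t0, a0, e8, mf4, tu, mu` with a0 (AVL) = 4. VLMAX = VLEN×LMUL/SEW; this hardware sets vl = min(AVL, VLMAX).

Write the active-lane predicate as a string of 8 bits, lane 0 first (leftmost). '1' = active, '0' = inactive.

predicate = 11110000

lanes per group: 256·1/4/8 = 8
vl ← min(4, 8) = 4
bits (lane 0 leftmost): 11110000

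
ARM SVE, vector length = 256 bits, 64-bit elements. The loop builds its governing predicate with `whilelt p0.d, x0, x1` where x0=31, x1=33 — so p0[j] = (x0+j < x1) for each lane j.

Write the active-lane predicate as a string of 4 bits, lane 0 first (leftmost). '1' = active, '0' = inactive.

lane count: 256 div 64 = 4
p0[j] = (31+j < 33); true for j=0..1 → 2 lanes set
bits (lane 0 leftmost): 1100

predicate = 1100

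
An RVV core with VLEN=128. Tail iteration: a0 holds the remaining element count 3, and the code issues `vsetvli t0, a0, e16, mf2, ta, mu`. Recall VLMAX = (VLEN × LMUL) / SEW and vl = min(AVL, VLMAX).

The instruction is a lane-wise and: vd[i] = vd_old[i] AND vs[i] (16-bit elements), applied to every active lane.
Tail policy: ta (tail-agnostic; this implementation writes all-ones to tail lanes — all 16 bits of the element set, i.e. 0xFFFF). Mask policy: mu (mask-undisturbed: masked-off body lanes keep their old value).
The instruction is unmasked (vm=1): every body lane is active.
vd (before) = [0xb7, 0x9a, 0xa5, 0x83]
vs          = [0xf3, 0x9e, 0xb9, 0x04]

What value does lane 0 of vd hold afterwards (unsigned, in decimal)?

VLMAX = VLEN×LMUL/SEW = 128×1/2/16 = 4
vl = min(AVL, VLMAX) = min(3, 4) = 3
lane  0: and(0xb7,0xf3) ⇒ 0xb3
lane  1: and(0x9a,0x9e) ⇒ 0x9a
lane  2: and(0xa5,0xb9) ⇒ 0xa1
lane  3: tail/ones ⇒ 0xffff

vd[0] = 179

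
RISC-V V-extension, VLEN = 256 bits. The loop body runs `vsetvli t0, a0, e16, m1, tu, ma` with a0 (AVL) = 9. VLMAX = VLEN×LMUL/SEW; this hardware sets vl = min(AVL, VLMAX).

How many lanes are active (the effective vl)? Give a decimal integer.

vl = 9

VLMAX = (256 × 1) / 16 = 16 lanes
AVL=9 ≤ VLMAX=16, so vl = 9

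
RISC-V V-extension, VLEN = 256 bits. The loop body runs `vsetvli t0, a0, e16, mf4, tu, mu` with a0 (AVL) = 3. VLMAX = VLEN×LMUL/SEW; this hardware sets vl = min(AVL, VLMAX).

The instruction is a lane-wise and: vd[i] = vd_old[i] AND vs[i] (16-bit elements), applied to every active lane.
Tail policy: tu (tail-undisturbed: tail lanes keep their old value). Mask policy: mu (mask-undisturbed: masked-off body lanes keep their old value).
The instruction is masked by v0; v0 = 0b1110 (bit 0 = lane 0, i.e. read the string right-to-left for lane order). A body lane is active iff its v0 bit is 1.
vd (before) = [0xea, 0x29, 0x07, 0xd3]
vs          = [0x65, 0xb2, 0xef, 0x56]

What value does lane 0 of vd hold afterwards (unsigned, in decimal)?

lanes per group: 256·1/4/16 = 4
vl ← min(3, 4) = 3
  i=0: mask-off/keep → 234
  i=1: and(0x29,0xb2) → 32
  i=2: and(0x07,0xef) → 7
  i=3: tail/keep → 211

vd[0] = 234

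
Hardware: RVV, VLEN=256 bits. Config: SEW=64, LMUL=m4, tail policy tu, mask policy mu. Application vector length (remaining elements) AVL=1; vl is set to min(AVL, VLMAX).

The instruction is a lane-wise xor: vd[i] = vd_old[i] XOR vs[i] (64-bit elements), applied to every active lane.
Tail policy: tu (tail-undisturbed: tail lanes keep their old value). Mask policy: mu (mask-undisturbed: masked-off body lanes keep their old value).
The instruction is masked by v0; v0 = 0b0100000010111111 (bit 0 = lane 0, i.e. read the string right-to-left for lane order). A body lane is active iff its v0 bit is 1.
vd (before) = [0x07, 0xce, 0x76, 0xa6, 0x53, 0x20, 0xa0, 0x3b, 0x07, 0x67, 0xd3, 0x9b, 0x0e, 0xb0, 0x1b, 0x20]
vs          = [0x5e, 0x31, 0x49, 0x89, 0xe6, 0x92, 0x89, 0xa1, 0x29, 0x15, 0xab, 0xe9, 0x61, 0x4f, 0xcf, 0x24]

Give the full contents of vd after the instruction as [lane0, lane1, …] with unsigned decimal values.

lanes per group: 256·4/64 = 16
AVL=1 ≤ VLMAX=16, so vl = 1
[0] xor(0x07,0x5e) = 0x59
[1] tail/keep = 0xce
[2] tail/keep = 0x76
[3] tail/keep = 0xa6
[4] tail/keep = 0x53
[5] tail/keep = 0x20
[6] tail/keep = 0xa0
[7] tail/keep = 0x3b
[8] tail/keep = 0x07
[9] tail/keep = 0x67
[10] tail/keep = 0xd3
[11] tail/keep = 0x9b
[12] tail/keep = 0x0e
[13] tail/keep = 0xb0
[14] tail/keep = 0x1b
[15] tail/keep = 0x20

vd = [89, 206, 118, 166, 83, 32, 160, 59, 7, 103, 211, 155, 14, 176, 27, 32]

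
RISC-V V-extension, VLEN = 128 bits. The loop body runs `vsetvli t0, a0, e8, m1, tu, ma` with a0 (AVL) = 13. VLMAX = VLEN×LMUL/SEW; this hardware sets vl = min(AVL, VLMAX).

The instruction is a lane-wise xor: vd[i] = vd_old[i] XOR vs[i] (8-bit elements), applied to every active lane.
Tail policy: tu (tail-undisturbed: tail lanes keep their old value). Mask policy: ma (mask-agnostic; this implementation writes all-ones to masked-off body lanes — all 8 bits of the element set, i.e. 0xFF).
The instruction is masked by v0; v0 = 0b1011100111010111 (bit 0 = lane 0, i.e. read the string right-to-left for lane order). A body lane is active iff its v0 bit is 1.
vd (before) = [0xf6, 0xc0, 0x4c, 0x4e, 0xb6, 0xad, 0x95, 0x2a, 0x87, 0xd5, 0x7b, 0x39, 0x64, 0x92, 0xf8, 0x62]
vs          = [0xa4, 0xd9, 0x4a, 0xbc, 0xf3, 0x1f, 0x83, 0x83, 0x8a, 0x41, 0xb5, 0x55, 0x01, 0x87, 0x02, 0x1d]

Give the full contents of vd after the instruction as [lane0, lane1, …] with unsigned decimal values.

vd = [82, 25, 6, 255, 69, 255, 22, 169, 13, 255, 255, 108, 101, 146, 248, 98]

VLMAX = VLEN×LMUL/SEW = 128×1/8 = 16
AVL=13 ≤ VLMAX=16, so vl = 13
lane  0: xor(0xf6,0xa4) ⇒ 0x52
lane  1: xor(0xc0,0xd9) ⇒ 0x19
lane  2: xor(0x4c,0x4a) ⇒ 0x06
lane  3: mask-off/ones ⇒ 0xff
lane  4: xor(0xb6,0xf3) ⇒ 0x45
lane  5: mask-off/ones ⇒ 0xff
lane  6: xor(0x95,0x83) ⇒ 0x16
lane  7: xor(0x2a,0x83) ⇒ 0xa9
lane  8: xor(0x87,0x8a) ⇒ 0x0d
lane  9: mask-off/ones ⇒ 0xff
lane 10: mask-off/ones ⇒ 0xff
lane 11: xor(0x39,0x55) ⇒ 0x6c
lane 12: xor(0x64,0x01) ⇒ 0x65
lane 13: tail/keep ⇒ 0x92
lane 14: tail/keep ⇒ 0xf8
lane 15: tail/keep ⇒ 0x62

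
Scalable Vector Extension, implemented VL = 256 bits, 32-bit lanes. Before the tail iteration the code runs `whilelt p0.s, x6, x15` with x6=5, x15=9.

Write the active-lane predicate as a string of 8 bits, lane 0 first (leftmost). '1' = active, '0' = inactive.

predicate = 11110000

lane count: 256 div 32 = 8
p0[j] = (5+j < 9); true for j=0..3 → 4 lanes set
bits (lane 0 leftmost): 11110000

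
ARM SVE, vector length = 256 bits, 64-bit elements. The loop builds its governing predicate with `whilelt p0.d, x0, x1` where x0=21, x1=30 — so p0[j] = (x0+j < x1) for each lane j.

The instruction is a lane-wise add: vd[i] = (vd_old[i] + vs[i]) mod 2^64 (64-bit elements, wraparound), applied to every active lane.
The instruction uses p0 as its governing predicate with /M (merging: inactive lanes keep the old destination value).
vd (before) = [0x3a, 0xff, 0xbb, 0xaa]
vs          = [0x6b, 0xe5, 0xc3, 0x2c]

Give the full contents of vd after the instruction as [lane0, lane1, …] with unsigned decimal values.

vd = [165, 484, 382, 214]

lane count: 256 div 64 = 4
active while 21+j < 30, i.e. j ∈ [0,9) capped at 4 ⇒ 4
lane  0: add(0x3a,0x6b) ⇒ 0xa5
lane  1: add(0xff,0xe5) ⇒ 0x1e4
lane  2: add(0xbb,0xc3) ⇒ 0x17e
lane  3: add(0xaa,0x2c) ⇒ 0xd6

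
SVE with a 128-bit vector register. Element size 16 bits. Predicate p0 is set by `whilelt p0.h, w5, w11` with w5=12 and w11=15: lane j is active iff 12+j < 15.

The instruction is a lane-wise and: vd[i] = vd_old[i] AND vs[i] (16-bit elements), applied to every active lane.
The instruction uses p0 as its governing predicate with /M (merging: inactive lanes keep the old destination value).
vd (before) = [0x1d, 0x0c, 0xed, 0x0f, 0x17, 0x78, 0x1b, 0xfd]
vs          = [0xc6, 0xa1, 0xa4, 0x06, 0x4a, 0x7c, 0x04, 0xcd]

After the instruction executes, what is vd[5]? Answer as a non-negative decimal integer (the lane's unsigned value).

vd[5] = 120

register lanes = 128/16 = 8
p0[j] = (12+j < 15); true for j=0..2 → 3 lanes set
  i=0: and(0x1d,0xc6) → 4
  i=1: and(0x0c,0xa1) → 0
  i=2: and(0xed,0xa4) → 164
  i=3: tail/keep → 15
  i=4: tail/keep → 23
  i=5: tail/keep → 120
  i=6: tail/keep → 27
  i=7: tail/keep → 253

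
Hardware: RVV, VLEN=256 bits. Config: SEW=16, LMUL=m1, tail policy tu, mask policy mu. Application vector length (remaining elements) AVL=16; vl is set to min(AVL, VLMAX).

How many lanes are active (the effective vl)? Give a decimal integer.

vl = 16

lanes per group: 256·1/16 = 16
vl = min(AVL, VLMAX) = min(16, 16) = 16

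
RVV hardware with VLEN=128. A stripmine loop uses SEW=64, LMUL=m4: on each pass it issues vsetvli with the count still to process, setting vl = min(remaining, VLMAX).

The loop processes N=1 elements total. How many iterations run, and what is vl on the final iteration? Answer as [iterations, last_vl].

VLMAX = VLEN×LMUL/SEW = 128×4/64 = 8
1 elements at 8/iter → 1 passes, remainder 1 on the last

[iterations, last_vl] = [1, 1]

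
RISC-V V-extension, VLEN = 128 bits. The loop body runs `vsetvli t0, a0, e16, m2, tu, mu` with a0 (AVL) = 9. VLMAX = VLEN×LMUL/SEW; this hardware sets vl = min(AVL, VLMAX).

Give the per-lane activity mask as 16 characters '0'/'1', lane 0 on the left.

VLMAX = (128 × 2) / 16 = 16 lanes
vl = min(AVL, VLMAX) = min(9, 16) = 9
bits (lane 0 leftmost): 1111111110000000

predicate = 1111111110000000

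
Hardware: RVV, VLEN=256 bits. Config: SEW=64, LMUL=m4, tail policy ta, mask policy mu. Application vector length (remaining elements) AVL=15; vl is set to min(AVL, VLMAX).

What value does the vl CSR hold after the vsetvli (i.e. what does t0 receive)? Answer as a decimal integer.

lanes per group: 256·4/64 = 16
vl = min(AVL, VLMAX) = min(15, 16) = 15

vl = 15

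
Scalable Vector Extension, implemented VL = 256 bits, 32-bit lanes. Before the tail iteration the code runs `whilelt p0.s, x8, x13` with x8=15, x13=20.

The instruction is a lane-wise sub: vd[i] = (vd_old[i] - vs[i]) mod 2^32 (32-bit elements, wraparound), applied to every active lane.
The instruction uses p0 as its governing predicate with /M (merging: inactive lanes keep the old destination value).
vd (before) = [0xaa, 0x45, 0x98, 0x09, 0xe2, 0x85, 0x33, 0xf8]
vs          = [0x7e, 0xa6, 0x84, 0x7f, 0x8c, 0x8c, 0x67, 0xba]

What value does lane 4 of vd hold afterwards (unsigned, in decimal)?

vd[4] = 86

256-bit reg / 32-bit elem → 8 lanes
whilelt: lane j active iff 15+j < 20 → j < 5 → 5 active
[0] sub(0xaa,0x7e) = 0x2c
[1] sub(0x45,0xa6) = 0xffffff9f
[2] sub(0x98,0x84) = 0x14
[3] sub(0x09,0x7f) = 0xffffff8a
[4] sub(0xe2,0x8c) = 0x56
[5] tail/keep = 0x85
[6] tail/keep = 0x33
[7] tail/keep = 0xf8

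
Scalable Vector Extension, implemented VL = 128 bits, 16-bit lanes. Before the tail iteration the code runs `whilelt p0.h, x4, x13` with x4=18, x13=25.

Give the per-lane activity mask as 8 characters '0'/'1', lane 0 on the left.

predicate = 11111110

128-bit reg / 16-bit elem → 8 lanes
whilelt: lane j active iff 18+j < 25 → j < 7 → 7 active
bits (lane 0 leftmost): 11111110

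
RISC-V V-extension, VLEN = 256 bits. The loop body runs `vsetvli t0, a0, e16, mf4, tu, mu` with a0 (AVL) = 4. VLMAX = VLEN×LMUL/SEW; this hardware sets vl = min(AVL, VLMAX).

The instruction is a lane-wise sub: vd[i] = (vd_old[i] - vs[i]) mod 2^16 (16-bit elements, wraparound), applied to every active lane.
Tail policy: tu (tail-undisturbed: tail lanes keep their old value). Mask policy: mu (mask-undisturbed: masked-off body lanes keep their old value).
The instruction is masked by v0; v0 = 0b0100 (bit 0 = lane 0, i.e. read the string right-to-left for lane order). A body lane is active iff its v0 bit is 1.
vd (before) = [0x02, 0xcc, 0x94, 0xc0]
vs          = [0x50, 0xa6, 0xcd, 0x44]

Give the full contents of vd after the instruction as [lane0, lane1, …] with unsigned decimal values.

vd = [2, 204, 65479, 192]

VLMAX = VLEN×LMUL/SEW = 256×1/4/16 = 4
AVL=4 ≤ VLMAX=4, so vl = 4
vd[0] mask-off/keep -> 0x02
vd[1] mask-off/keep -> 0xcc
vd[2] sub(0x94,0xcd) -> 0xffc7
vd[3] mask-off/keep -> 0xc0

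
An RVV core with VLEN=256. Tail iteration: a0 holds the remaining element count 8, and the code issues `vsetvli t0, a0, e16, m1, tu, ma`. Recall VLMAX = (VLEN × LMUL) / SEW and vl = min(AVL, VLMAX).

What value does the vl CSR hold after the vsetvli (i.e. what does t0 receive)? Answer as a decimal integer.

VLMAX = (256 × 1) / 16 = 16 lanes
AVL=8 ≤ VLMAX=16, so vl = 8

vl = 8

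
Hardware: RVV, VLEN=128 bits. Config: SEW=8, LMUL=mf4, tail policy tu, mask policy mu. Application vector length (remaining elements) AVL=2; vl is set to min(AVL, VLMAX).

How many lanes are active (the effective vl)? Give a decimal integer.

vl = 2

lanes per group: 128·1/4/8 = 4
vl ← min(2, 4) = 2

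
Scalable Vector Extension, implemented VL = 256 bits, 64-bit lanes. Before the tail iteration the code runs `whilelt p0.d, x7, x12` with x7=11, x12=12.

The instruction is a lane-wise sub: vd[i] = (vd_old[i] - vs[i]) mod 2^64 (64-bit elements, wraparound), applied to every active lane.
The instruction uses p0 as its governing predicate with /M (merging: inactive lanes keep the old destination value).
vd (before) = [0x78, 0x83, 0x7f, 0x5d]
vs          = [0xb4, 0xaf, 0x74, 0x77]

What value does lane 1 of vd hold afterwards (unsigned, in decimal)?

vd[1] = 131

register lanes = 256/64 = 4
whilelt: lane j active iff 11+j < 12 → j < 1 → 1 active
vd[0] sub(0x78,0xb4) -> 0xffffffffffffffc4
vd[1] tail/keep -> 0x83
vd[2] tail/keep -> 0x7f
vd[3] tail/keep -> 0x5d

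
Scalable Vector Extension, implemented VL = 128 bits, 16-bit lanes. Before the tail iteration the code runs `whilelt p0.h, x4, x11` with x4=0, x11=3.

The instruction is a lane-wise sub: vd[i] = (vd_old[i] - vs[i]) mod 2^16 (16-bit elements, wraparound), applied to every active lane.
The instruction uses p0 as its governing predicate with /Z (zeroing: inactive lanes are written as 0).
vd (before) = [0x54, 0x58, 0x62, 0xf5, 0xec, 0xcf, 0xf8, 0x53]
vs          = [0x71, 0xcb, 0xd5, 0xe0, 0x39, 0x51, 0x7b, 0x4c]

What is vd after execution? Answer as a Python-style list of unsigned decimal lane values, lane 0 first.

vd = [65507, 65421, 65421, 0, 0, 0, 0, 0]

lane count: 128 div 16 = 8
p0[j] = (0+j < 3); true for j=0..2 → 3 lanes set
  i=0: sub(0x54,0x71) → 65507
  i=1: sub(0x58,0xcb) → 65421
  i=2: sub(0x62,0xd5) → 65421
  i=3: tail/zero → 0
  i=4: tail/zero → 0
  i=5: tail/zero → 0
  i=6: tail/zero → 0
  i=7: tail/zero → 0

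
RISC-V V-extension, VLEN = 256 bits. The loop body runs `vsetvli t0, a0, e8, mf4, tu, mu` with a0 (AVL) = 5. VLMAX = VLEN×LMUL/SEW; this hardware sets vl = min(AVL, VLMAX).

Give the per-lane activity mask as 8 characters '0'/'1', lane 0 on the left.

predicate = 11111000

VLMAX = (256 × 1/4) / 8 = 8 lanes
AVL=5 ≤ VLMAX=8, so vl = 5
bits (lane 0 leftmost): 11111000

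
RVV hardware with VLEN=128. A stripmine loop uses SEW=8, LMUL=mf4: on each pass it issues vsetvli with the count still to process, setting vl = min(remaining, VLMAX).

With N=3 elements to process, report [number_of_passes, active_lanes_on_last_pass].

[iterations, last_vl] = [1, 3]

lanes per group: 128·1/4/8 = 4
3 elements at 4/iter → 1 passes, remainder 3 on the last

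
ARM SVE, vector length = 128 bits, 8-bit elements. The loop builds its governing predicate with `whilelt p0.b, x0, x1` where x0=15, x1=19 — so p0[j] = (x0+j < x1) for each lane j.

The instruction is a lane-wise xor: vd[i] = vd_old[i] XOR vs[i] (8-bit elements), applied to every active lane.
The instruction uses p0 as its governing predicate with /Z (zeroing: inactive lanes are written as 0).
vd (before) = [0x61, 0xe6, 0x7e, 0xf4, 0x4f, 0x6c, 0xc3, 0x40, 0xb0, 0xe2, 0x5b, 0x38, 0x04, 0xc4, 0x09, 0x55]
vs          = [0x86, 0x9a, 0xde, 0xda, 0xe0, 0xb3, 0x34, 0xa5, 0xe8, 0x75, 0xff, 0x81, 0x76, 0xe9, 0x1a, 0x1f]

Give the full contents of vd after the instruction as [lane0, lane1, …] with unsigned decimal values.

128-bit reg / 8-bit elem → 16 lanes
whilelt: lane j active iff 15+j < 19 → j < 4 → 4 active
[0] xor(0x61,0x86) = 0xe7
[1] xor(0xe6,0x9a) = 0x7c
[2] xor(0x7e,0xde) = 0xa0
[3] xor(0xf4,0xda) = 0x2e
[4] tail/zero = 0x00
[5] tail/zero = 0x00
[6] tail/zero = 0x00
[7] tail/zero = 0x00
[8] tail/zero = 0x00
[9] tail/zero = 0x00
[10] tail/zero = 0x00
[11] tail/zero = 0x00
[12] tail/zero = 0x00
[13] tail/zero = 0x00
[14] tail/zero = 0x00
[15] tail/zero = 0x00

vd = [231, 124, 160, 46, 0, 0, 0, 0, 0, 0, 0, 0, 0, 0, 0, 0]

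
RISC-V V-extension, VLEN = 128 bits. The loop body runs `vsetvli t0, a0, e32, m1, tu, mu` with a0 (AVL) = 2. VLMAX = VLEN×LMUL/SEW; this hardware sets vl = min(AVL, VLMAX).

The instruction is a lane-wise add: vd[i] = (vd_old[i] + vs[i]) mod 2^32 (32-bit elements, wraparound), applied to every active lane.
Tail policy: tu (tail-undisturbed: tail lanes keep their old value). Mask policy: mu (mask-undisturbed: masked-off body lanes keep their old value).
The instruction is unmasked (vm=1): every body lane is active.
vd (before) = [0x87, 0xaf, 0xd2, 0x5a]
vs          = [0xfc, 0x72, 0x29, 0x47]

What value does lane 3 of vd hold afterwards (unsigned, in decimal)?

vd[3] = 90

VLMAX = (128 × 1) / 32 = 4 lanes
vl ← min(2, 4) = 2
  i=0: add(0x87,0xfc) → 387
  i=1: add(0xaf,0x72) → 289
  i=2: tail/keep → 210
  i=3: tail/keep → 90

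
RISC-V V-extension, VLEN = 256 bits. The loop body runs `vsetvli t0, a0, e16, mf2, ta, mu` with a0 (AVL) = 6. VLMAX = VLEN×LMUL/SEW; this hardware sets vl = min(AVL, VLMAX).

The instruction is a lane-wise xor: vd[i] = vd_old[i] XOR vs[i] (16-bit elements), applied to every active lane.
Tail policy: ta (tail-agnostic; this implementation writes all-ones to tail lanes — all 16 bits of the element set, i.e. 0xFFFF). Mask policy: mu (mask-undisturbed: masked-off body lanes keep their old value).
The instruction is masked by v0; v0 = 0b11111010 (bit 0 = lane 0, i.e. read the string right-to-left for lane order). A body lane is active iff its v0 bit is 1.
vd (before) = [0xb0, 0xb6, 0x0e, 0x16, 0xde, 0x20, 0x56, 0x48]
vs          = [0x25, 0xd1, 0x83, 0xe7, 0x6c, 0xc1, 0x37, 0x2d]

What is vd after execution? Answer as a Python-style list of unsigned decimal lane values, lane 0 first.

vd = [176, 103, 14, 241, 178, 225, 65535, 65535]

VLMAX = VLEN×LMUL/SEW = 256×1/2/16 = 8
vl ← min(6, 8) = 6
lane  0: mask-off/keep ⇒ 0xb0
lane  1: xor(0xb6,0xd1) ⇒ 0x67
lane  2: mask-off/keep ⇒ 0x0e
lane  3: xor(0x16,0xe7) ⇒ 0xf1
lane  4: xor(0xde,0x6c) ⇒ 0xb2
lane  5: xor(0x20,0xc1) ⇒ 0xe1
lane  6: tail/ones ⇒ 0xffff
lane  7: tail/ones ⇒ 0xffff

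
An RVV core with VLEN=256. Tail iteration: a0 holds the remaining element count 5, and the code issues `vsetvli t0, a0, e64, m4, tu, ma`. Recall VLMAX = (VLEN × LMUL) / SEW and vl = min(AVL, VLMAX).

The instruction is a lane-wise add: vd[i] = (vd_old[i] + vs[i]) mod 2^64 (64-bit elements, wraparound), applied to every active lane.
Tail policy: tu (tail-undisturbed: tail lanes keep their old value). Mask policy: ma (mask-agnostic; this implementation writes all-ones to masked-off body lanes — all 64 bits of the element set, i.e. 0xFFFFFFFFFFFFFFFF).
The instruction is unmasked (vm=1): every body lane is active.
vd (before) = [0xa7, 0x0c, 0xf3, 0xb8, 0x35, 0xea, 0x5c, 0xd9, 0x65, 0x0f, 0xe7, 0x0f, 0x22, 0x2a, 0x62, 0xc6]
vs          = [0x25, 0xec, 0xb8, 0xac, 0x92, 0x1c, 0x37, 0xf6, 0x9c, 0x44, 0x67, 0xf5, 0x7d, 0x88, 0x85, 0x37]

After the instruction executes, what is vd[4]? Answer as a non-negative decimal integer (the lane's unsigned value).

vd[4] = 199

VLMAX = VLEN×LMUL/SEW = 256×4/64 = 16
vl ← min(5, 16) = 5
  i=0: add(0xa7,0x25) → 204
  i=1: add(0x0c,0xec) → 248
  i=2: add(0xf3,0xb8) → 427
  i=3: add(0xb8,0xac) → 356
  i=4: add(0x35,0x92) → 199
  i=5: tail/keep → 234
  i=6: tail/keep → 92
  i=7: tail/keep → 217
  i=8: tail/keep → 101
  i=9: tail/keep → 15
  i=10: tail/keep → 231
  i=11: tail/keep → 15
  i=12: tail/keep → 34
  i=13: tail/keep → 42
  i=14: tail/keep → 98
  i=15: tail/keep → 198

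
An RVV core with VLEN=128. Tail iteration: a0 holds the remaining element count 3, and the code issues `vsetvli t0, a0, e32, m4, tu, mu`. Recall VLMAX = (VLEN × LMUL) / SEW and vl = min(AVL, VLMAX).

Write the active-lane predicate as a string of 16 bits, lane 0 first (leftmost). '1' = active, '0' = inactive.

VLMAX = VLEN×LMUL/SEW = 128×4/32 = 16
vl ← min(3, 16) = 3
bits (lane 0 leftmost): 1110000000000000

predicate = 1110000000000000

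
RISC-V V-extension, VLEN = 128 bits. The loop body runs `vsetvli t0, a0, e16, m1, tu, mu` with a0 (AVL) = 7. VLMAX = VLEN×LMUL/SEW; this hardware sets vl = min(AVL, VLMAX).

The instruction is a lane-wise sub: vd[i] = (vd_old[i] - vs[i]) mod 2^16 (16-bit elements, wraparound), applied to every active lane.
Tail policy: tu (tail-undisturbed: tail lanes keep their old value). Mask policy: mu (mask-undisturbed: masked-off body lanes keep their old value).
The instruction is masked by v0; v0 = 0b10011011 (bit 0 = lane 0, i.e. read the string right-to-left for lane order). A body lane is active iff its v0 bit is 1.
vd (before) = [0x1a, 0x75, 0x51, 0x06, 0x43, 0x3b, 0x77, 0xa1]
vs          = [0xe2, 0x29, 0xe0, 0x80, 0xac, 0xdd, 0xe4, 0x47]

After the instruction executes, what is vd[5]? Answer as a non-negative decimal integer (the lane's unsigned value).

VLMAX = (128 × 1) / 16 = 8 lanes
AVL=7 ≤ VLMAX=8, so vl = 7
[0] sub(0x1a,0xe2) = 0xff38
[1] sub(0x75,0x29) = 0x4c
[2] mask-off/keep = 0x51
[3] sub(0x06,0x80) = 0xff86
[4] sub(0x43,0xac) = 0xff97
[5] mask-off/keep = 0x3b
[6] mask-off/keep = 0x77
[7] tail/keep = 0xa1

vd[5] = 59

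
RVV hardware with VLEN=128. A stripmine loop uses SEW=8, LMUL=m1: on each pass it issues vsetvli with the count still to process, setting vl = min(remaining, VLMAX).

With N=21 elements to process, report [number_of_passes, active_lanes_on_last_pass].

[iterations, last_vl] = [2, 5]

lanes per group: 128·1/8 = 16
iterations = ceil(21/16) = 2; final-pass vl = 5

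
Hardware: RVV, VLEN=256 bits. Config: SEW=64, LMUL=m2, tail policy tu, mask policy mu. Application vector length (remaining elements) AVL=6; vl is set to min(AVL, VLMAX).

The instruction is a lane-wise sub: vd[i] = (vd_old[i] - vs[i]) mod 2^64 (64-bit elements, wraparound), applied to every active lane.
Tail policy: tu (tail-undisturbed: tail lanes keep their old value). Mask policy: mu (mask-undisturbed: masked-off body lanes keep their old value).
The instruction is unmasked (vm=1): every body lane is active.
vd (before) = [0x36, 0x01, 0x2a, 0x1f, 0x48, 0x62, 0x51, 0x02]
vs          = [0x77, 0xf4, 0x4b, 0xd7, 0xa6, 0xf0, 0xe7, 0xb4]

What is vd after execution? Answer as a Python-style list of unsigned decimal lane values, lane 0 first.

lanes per group: 256·2/64 = 8
AVL=6 ≤ VLMAX=8, so vl = 6
[0] sub(0x36,0x77) = 0xffffffffffffffbf
[1] sub(0x01,0xf4) = 0xffffffffffffff0d
[2] sub(0x2a,0x4b) = 0xffffffffffffffdf
[3] sub(0x1f,0xd7) = 0xffffffffffffff48
[4] sub(0x48,0xa6) = 0xffffffffffffffa2
[5] sub(0x62,0xf0) = 0xffffffffffffff72
[6] tail/keep = 0x51
[7] tail/keep = 0x02

vd = [18446744073709551551, 18446744073709551373, 18446744073709551583, 18446744073709551432, 18446744073709551522, 18446744073709551474, 81, 2]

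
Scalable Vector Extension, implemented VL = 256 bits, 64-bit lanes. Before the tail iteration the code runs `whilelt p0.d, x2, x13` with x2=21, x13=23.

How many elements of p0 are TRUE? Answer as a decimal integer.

vl = 2

256-bit reg / 64-bit elem → 4 lanes
p0[j] = (21+j < 23); true for j=0..1 → 2 lanes set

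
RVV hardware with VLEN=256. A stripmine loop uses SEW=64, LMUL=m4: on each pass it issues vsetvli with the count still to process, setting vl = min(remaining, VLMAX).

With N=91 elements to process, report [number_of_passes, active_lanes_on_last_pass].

lanes per group: 256·4/64 = 16
N=91: ⌈91/16⌉ = 6 iters; last vl = 91 − 5×16 = 11

[iterations, last_vl] = [6, 11]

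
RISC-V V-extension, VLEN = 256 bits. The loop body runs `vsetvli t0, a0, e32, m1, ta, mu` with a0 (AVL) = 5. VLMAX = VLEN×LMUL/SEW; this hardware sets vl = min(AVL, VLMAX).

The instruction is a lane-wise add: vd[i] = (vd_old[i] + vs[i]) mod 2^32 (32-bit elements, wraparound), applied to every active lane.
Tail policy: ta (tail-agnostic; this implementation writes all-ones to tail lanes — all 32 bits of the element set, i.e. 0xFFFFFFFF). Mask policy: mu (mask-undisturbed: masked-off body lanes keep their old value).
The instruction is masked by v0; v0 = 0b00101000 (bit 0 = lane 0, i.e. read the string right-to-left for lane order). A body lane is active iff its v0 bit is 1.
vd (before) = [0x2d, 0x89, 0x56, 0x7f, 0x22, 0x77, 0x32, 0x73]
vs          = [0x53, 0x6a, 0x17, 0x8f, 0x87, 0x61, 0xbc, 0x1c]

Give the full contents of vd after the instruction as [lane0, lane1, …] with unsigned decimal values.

lanes per group: 256·1/32 = 8
vl = min(AVL, VLMAX) = min(5, 8) = 5
[0] mask-off/keep = 0x2d
[1] mask-off/keep = 0x89
[2] mask-off/keep = 0x56
[3] add(0x7f,0x8f) = 0x10e
[4] mask-off/keep = 0x22
[5] tail/ones = 0xffffffff
[6] tail/ones = 0xffffffff
[7] tail/ones = 0xffffffff

vd = [45, 137, 86, 270, 34, 4294967295, 4294967295, 4294967295]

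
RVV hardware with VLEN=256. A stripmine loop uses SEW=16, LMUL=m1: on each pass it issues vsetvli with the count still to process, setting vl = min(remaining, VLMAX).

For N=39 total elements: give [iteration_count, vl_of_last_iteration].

VLMAX = VLEN×LMUL/SEW = 256×1/16 = 16
N=39: ⌈39/16⌉ = 3 iters; last vl = 39 − 2×16 = 7

[iterations, last_vl] = [3, 7]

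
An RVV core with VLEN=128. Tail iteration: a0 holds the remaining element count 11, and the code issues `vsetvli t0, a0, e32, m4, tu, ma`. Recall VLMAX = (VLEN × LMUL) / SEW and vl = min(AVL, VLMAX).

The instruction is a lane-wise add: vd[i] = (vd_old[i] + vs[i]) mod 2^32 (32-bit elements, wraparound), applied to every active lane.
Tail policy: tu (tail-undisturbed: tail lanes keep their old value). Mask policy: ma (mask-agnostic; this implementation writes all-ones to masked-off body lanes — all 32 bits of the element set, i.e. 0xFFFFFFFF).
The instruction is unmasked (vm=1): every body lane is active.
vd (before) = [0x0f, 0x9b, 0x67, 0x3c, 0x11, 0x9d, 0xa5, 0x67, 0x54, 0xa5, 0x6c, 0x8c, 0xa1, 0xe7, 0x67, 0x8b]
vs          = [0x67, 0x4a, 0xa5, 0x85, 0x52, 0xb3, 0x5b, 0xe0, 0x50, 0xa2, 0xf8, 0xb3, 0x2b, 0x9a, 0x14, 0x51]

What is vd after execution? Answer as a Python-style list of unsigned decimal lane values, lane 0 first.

vd = [118, 229, 268, 193, 99, 336, 256, 327, 164, 327, 356, 140, 161, 231, 103, 139]

lanes per group: 128·4/32 = 16
vl = min(AVL, VLMAX) = min(11, 16) = 11
  i=0: add(0x0f,0x67) → 118
  i=1: add(0x9b,0x4a) → 229
  i=2: add(0x67,0xa5) → 268
  i=3: add(0x3c,0x85) → 193
  i=4: add(0x11,0x52) → 99
  i=5: add(0x9d,0xb3) → 336
  i=6: add(0xa5,0x5b) → 256
  i=7: add(0x67,0xe0) → 327
  i=8: add(0x54,0x50) → 164
  i=9: add(0xa5,0xa2) → 327
  i=10: add(0x6c,0xf8) → 356
  i=11: tail/keep → 140
  i=12: tail/keep → 161
  i=13: tail/keep → 231
  i=14: tail/keep → 103
  i=15: tail/keep → 139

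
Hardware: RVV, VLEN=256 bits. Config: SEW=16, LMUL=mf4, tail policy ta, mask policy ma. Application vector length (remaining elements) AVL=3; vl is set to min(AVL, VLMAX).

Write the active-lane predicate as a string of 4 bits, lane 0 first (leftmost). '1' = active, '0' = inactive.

predicate = 1110

VLMAX = (256 × 1/4) / 16 = 4 lanes
AVL=3 ≤ VLMAX=4, so vl = 3
bits (lane 0 leftmost): 1110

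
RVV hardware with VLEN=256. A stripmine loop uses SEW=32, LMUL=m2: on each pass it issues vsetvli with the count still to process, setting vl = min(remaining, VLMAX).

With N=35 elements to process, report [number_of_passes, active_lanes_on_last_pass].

[iterations, last_vl] = [3, 3]

VLMAX = VLEN×LMUL/SEW = 256×2/32 = 16
35 elements at 16/iter → 3 passes, remainder 3 on the last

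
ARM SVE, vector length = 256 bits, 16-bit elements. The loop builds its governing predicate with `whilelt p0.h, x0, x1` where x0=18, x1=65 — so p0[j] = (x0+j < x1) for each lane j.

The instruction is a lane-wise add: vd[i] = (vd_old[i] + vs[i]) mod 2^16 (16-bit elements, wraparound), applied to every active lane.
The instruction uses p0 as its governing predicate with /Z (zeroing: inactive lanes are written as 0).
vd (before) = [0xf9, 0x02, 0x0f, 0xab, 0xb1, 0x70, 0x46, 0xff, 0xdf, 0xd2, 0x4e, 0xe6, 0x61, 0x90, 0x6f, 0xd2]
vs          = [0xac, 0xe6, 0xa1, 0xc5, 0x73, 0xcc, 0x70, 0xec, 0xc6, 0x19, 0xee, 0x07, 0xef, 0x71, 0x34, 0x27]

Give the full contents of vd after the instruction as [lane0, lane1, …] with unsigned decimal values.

vd = [421, 232, 176, 368, 292, 316, 182, 491, 421, 235, 316, 237, 336, 257, 163, 249]

256-bit reg / 16-bit elem → 16 lanes
active while 18+j < 65, i.e. j ∈ [0,47) capped at 16 ⇒ 16
  i=0: add(0xf9,0xac) → 421
  i=1: add(0x02,0xe6) → 232
  i=2: add(0x0f,0xa1) → 176
  i=3: add(0xab,0xc5) → 368
  i=4: add(0xb1,0x73) → 292
  i=5: add(0x70,0xcc) → 316
  i=6: add(0x46,0x70) → 182
  i=7: add(0xff,0xec) → 491
  i=8: add(0xdf,0xc6) → 421
  i=9: add(0xd2,0x19) → 235
  i=10: add(0x4e,0xee) → 316
  i=11: add(0xe6,0x07) → 237
  i=12: add(0x61,0xef) → 336
  i=13: add(0x90,0x71) → 257
  i=14: add(0x6f,0x34) → 163
  i=15: add(0xd2,0x27) → 249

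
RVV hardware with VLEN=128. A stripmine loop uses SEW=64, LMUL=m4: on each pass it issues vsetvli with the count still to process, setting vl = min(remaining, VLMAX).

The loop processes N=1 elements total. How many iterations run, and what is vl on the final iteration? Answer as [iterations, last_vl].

lanes per group: 128·4/64 = 8
N=1: ⌈1/8⌉ = 1 iters; last vl = 1 − 0×8 = 1

[iterations, last_vl] = [1, 1]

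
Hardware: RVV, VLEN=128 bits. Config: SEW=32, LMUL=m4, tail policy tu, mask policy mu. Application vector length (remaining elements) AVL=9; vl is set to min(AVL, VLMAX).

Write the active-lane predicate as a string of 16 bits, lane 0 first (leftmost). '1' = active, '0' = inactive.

predicate = 1111111110000000

lanes per group: 128·4/32 = 16
vl ← min(9, 16) = 9
bits (lane 0 leftmost): 1111111110000000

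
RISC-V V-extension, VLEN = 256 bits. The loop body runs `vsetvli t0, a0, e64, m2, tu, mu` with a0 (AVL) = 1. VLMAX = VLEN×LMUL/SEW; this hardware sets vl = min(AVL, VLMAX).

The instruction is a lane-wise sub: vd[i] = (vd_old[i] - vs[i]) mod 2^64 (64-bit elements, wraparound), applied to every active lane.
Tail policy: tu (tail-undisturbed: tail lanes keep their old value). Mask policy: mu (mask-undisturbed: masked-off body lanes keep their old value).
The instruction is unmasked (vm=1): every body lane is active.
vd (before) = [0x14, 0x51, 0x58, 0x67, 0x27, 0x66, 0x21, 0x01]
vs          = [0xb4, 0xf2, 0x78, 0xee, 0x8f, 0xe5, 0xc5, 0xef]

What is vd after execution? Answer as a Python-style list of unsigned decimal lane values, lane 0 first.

VLMAX = (256 × 2) / 64 = 8 lanes
AVL=1 ≤ VLMAX=8, so vl = 1
vd[0] sub(0x14,0xb4) -> 0xffffffffffffff60
vd[1] tail/keep -> 0x51
vd[2] tail/keep -> 0x58
vd[3] tail/keep -> 0x67
vd[4] tail/keep -> 0x27
vd[5] tail/keep -> 0x66
vd[6] tail/keep -> 0x21
vd[7] tail/keep -> 0x01

vd = [18446744073709551456, 81, 88, 103, 39, 102, 33, 1]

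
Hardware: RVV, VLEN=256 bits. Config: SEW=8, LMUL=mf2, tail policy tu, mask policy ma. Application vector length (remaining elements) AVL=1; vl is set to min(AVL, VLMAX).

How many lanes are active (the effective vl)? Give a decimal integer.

vl = 1

lanes per group: 256·1/2/8 = 16
AVL=1 ≤ VLMAX=16, so vl = 1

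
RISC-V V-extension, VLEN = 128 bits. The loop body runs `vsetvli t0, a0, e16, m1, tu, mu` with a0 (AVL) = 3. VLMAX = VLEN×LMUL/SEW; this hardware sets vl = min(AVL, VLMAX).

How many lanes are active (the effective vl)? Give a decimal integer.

vl = 3

lanes per group: 128·1/16 = 8
vl ← min(3, 8) = 3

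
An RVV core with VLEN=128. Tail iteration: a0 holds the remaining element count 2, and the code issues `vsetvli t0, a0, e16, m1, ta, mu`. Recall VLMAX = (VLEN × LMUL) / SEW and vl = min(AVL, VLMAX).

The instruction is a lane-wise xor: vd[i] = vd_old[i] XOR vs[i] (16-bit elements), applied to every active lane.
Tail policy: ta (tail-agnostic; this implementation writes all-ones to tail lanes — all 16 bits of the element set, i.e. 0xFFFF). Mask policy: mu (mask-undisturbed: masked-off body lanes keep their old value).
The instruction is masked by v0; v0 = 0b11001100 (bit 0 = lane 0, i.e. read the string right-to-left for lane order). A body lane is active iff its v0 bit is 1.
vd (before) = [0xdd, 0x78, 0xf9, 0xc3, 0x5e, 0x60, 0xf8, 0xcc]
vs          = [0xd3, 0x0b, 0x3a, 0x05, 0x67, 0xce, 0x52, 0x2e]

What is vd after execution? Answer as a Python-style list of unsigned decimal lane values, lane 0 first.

vd = [221, 120, 65535, 65535, 65535, 65535, 65535, 65535]

VLMAX = VLEN×LMUL/SEW = 128×1/16 = 8
AVL=2 ≤ VLMAX=8, so vl = 2
[0] mask-off/keep = 0xdd
[1] mask-off/keep = 0x78
[2] tail/ones = 0xffff
[3] tail/ones = 0xffff
[4] tail/ones = 0xffff
[5] tail/ones = 0xffff
[6] tail/ones = 0xffff
[7] tail/ones = 0xffff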